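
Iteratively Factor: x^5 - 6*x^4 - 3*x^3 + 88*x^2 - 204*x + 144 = (x - 3)*(x^4 - 3*x^3 - 12*x^2 + 52*x - 48) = (x - 3)*(x - 2)*(x^3 - x^2 - 14*x + 24) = (x - 3)*(x - 2)^2*(x^2 + x - 12) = (x - 3)*(x - 2)^2*(x + 4)*(x - 3)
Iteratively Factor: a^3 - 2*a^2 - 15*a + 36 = (a - 3)*(a^2 + a - 12) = (a - 3)*(a + 4)*(a - 3)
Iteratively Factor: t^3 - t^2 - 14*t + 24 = (t - 3)*(t^2 + 2*t - 8) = (t - 3)*(t - 2)*(t + 4)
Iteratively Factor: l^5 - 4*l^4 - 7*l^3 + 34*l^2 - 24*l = (l - 1)*(l^4 - 3*l^3 - 10*l^2 + 24*l) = (l - 1)*(l + 3)*(l^3 - 6*l^2 + 8*l) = (l - 2)*(l - 1)*(l + 3)*(l^2 - 4*l) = l*(l - 2)*(l - 1)*(l + 3)*(l - 4)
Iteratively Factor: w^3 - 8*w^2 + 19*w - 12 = (w - 1)*(w^2 - 7*w + 12) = (w - 4)*(w - 1)*(w - 3)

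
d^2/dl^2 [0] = 0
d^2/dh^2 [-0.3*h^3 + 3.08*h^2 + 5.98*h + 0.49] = 6.16 - 1.8*h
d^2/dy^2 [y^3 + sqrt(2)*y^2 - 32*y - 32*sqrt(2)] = 6*y + 2*sqrt(2)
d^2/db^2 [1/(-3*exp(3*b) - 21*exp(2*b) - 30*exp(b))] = ((exp(2*b) + 7*exp(b) + 10)*(9*exp(2*b) + 28*exp(b) + 10) - 2*(3*exp(2*b) + 14*exp(b) + 10)^2)*exp(-b)/(3*(exp(2*b) + 7*exp(b) + 10)^3)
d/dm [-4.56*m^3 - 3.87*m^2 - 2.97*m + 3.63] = -13.68*m^2 - 7.74*m - 2.97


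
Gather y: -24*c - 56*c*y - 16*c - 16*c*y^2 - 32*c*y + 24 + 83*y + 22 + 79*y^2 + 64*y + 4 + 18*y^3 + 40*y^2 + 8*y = -40*c + 18*y^3 + y^2*(119 - 16*c) + y*(155 - 88*c) + 50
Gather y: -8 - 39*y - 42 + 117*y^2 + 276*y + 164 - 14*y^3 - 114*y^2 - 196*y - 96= -14*y^3 + 3*y^2 + 41*y + 18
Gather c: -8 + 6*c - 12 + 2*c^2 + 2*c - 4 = 2*c^2 + 8*c - 24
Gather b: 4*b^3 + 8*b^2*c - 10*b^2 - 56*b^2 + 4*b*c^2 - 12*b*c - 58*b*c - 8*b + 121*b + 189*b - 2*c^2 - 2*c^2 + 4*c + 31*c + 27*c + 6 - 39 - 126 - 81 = 4*b^3 + b^2*(8*c - 66) + b*(4*c^2 - 70*c + 302) - 4*c^2 + 62*c - 240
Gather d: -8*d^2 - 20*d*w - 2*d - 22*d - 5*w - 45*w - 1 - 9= -8*d^2 + d*(-20*w - 24) - 50*w - 10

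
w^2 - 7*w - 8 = (w - 8)*(w + 1)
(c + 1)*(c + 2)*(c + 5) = c^3 + 8*c^2 + 17*c + 10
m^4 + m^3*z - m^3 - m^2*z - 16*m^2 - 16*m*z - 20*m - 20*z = (m - 5)*(m + 2)^2*(m + z)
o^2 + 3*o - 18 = (o - 3)*(o + 6)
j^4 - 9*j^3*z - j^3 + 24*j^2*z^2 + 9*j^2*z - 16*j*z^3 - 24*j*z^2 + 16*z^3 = (j - 1)*(j - 4*z)^2*(j - z)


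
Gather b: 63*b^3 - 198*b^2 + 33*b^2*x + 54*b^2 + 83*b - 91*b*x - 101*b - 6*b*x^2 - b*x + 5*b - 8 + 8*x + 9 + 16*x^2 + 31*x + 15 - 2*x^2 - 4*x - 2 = 63*b^3 + b^2*(33*x - 144) + b*(-6*x^2 - 92*x - 13) + 14*x^2 + 35*x + 14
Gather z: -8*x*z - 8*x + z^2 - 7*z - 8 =-8*x + z^2 + z*(-8*x - 7) - 8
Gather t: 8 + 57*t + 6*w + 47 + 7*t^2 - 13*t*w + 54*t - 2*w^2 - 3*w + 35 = 7*t^2 + t*(111 - 13*w) - 2*w^2 + 3*w + 90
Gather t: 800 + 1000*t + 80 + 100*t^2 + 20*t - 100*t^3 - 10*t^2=-100*t^3 + 90*t^2 + 1020*t + 880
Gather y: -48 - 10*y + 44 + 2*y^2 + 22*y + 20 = 2*y^2 + 12*y + 16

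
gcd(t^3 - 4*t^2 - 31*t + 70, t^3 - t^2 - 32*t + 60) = t - 2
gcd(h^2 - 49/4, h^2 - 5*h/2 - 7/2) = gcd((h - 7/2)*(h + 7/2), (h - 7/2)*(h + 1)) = h - 7/2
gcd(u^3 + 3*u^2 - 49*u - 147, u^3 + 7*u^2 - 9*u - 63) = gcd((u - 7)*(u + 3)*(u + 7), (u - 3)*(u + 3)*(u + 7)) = u^2 + 10*u + 21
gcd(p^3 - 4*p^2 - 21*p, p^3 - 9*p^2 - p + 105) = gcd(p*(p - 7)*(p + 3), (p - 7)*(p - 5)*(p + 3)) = p^2 - 4*p - 21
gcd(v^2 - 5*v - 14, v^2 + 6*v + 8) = v + 2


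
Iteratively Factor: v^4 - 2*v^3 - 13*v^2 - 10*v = (v)*(v^3 - 2*v^2 - 13*v - 10) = v*(v + 1)*(v^2 - 3*v - 10) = v*(v - 5)*(v + 1)*(v + 2)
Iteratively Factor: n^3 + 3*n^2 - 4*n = (n)*(n^2 + 3*n - 4) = n*(n - 1)*(n + 4)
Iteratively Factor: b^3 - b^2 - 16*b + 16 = (b - 1)*(b^2 - 16) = (b - 1)*(b + 4)*(b - 4)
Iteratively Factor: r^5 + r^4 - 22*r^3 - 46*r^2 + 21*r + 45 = (r - 5)*(r^4 + 6*r^3 + 8*r^2 - 6*r - 9) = (r - 5)*(r + 3)*(r^3 + 3*r^2 - r - 3) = (r - 5)*(r + 3)^2*(r^2 - 1) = (r - 5)*(r + 1)*(r + 3)^2*(r - 1)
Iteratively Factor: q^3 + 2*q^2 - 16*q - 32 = (q + 2)*(q^2 - 16) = (q - 4)*(q + 2)*(q + 4)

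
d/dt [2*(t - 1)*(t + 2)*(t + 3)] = 6*t^2 + 16*t + 2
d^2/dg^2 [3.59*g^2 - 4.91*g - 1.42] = 7.18000000000000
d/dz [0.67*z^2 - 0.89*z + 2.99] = 1.34*z - 0.89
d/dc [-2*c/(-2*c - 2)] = (c + 1)^(-2)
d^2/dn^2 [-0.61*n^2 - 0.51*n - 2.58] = -1.22000000000000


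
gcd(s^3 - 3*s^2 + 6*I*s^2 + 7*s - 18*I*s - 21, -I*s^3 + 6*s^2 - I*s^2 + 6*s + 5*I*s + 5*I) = 1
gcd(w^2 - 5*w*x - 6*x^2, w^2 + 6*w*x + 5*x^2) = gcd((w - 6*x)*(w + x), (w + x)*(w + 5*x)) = w + x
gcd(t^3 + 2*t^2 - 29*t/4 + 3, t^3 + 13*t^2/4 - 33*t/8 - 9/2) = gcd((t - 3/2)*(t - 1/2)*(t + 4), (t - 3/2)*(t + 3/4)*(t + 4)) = t^2 + 5*t/2 - 6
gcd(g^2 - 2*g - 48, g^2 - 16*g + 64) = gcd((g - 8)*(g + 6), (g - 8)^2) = g - 8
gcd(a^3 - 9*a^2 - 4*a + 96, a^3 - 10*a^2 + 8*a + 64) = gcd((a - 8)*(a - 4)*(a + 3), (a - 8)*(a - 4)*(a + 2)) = a^2 - 12*a + 32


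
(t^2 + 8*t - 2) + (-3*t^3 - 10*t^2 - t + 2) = -3*t^3 - 9*t^2 + 7*t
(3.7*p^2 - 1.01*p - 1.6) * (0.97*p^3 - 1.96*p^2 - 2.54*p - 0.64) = 3.589*p^5 - 8.2317*p^4 - 8.9704*p^3 + 3.3334*p^2 + 4.7104*p + 1.024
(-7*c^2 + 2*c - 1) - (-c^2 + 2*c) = -6*c^2 - 1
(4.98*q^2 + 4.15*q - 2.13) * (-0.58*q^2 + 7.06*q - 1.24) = -2.8884*q^4 + 32.7518*q^3 + 24.3592*q^2 - 20.1838*q + 2.6412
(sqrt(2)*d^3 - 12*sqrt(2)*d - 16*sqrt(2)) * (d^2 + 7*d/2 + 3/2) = sqrt(2)*d^5 + 7*sqrt(2)*d^4/2 - 21*sqrt(2)*d^3/2 - 58*sqrt(2)*d^2 - 74*sqrt(2)*d - 24*sqrt(2)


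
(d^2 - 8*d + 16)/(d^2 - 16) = (d - 4)/(d + 4)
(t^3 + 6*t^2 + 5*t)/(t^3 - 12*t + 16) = t*(t^2 + 6*t + 5)/(t^3 - 12*t + 16)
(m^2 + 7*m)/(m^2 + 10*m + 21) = m/(m + 3)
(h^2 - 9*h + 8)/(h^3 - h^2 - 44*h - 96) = (h - 1)/(h^2 + 7*h + 12)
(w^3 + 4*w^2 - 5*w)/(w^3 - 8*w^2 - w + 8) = w*(w + 5)/(w^2 - 7*w - 8)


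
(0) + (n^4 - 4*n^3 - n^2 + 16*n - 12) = n^4 - 4*n^3 - n^2 + 16*n - 12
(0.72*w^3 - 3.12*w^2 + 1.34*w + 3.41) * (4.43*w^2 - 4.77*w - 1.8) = 3.1896*w^5 - 17.256*w^4 + 19.5226*w^3 + 14.3305*w^2 - 18.6777*w - 6.138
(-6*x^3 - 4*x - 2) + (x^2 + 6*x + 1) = -6*x^3 + x^2 + 2*x - 1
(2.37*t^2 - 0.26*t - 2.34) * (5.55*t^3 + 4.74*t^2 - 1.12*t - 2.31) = 13.1535*t^5 + 9.7908*t^4 - 16.8738*t^3 - 16.2751*t^2 + 3.2214*t + 5.4054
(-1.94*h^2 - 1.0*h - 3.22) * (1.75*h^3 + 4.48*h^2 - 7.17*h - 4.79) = -3.395*h^5 - 10.4412*h^4 + 3.7948*h^3 + 2.037*h^2 + 27.8774*h + 15.4238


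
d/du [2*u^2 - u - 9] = 4*u - 1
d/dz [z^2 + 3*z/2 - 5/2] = 2*z + 3/2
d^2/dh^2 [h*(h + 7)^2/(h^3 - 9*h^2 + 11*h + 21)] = 2*(23*h^6 + 114*h^5 - 1911*h^4 + 3068*h^3 + 2457*h^2 + 29106*h - 5145)/(h^9 - 27*h^8 + 276*h^7 - 1260*h^6 + 1902*h^5 + 3222*h^4 - 9820*h^3 - 4284*h^2 + 14553*h + 9261)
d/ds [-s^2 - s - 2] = -2*s - 1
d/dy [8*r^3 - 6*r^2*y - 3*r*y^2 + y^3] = -6*r^2 - 6*r*y + 3*y^2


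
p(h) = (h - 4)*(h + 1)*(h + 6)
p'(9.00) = 275.00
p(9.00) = 750.00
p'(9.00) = 275.00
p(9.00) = 750.00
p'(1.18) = -10.74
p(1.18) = -44.14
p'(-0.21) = -23.13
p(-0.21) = -19.26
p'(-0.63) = -24.59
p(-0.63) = -9.20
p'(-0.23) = -23.22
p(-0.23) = -18.79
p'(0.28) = -20.08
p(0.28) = -29.90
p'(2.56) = 13.02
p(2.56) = -43.88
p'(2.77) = 17.64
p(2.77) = -40.67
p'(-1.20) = -24.88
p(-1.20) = 4.99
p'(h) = (h - 4)*(h + 1) + (h - 4)*(h + 6) + (h + 1)*(h + 6) = 3*h^2 + 6*h - 22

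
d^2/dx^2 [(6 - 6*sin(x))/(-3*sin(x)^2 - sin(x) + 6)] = 6*(-9*sin(x)^5 + 39*sin(x)^4 - 81*sin(x)^3 + 13*sin(x)^2 + 60*sin(x) - 26)/(3*sin(x)^2 + sin(x) - 6)^3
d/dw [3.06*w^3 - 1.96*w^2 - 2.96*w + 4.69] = 9.18*w^2 - 3.92*w - 2.96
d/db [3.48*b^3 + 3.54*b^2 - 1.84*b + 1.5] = 10.44*b^2 + 7.08*b - 1.84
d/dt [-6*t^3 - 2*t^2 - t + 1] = -18*t^2 - 4*t - 1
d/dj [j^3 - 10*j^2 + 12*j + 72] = 3*j^2 - 20*j + 12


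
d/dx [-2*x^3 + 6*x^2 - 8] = 6*x*(2 - x)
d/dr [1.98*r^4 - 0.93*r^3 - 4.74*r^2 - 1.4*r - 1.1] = 7.92*r^3 - 2.79*r^2 - 9.48*r - 1.4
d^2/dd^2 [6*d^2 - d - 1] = 12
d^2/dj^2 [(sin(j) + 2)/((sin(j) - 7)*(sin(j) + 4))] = -(sin(j)^5 + 11*sin(j)^4 + 148*sin(j)^3 + 146*sin(j)^2 + 484*sin(j) + 20)/((sin(j) - 7)^3*(sin(j) + 4)^3)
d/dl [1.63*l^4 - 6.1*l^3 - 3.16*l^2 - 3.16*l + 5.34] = 6.52*l^3 - 18.3*l^2 - 6.32*l - 3.16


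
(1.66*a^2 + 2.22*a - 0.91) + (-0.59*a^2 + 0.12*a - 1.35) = 1.07*a^2 + 2.34*a - 2.26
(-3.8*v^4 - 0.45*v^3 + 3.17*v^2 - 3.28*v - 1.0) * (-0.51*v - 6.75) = 1.938*v^5 + 25.8795*v^4 + 1.4208*v^3 - 19.7247*v^2 + 22.65*v + 6.75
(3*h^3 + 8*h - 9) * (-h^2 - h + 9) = -3*h^5 - 3*h^4 + 19*h^3 + h^2 + 81*h - 81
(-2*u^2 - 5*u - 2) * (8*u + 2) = -16*u^3 - 44*u^2 - 26*u - 4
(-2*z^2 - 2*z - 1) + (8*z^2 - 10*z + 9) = 6*z^2 - 12*z + 8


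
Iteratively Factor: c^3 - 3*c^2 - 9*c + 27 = (c + 3)*(c^2 - 6*c + 9) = (c - 3)*(c + 3)*(c - 3)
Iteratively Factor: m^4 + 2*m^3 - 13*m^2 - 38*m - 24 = (m + 3)*(m^3 - m^2 - 10*m - 8) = (m - 4)*(m + 3)*(m^2 + 3*m + 2) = (m - 4)*(m + 1)*(m + 3)*(m + 2)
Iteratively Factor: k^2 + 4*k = (k)*(k + 4)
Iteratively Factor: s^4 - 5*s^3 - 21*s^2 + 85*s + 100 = (s + 4)*(s^3 - 9*s^2 + 15*s + 25) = (s + 1)*(s + 4)*(s^2 - 10*s + 25) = (s - 5)*(s + 1)*(s + 4)*(s - 5)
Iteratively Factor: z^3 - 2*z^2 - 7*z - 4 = (z + 1)*(z^2 - 3*z - 4) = (z + 1)^2*(z - 4)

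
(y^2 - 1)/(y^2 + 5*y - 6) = (y + 1)/(y + 6)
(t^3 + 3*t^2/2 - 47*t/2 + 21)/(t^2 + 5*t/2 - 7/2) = (2*t^2 + 5*t - 42)/(2*t + 7)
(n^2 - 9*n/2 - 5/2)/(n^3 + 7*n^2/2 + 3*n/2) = (n - 5)/(n*(n + 3))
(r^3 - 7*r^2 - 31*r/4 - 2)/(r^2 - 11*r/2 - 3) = (r^2 - 15*r/2 - 4)/(r - 6)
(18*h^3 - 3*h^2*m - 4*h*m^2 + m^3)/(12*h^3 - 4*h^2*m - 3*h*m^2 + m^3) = (3*h - m)/(2*h - m)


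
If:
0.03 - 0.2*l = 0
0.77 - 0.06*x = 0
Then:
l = 0.15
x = 12.83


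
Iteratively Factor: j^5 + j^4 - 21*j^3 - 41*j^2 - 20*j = (j)*(j^4 + j^3 - 21*j^2 - 41*j - 20) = j*(j + 1)*(j^3 - 21*j - 20) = j*(j - 5)*(j + 1)*(j^2 + 5*j + 4) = j*(j - 5)*(j + 1)^2*(j + 4)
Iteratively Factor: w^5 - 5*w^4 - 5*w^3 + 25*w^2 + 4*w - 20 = (w - 1)*(w^4 - 4*w^3 - 9*w^2 + 16*w + 20) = (w - 1)*(w + 2)*(w^3 - 6*w^2 + 3*w + 10) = (w - 2)*(w - 1)*(w + 2)*(w^2 - 4*w - 5) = (w - 2)*(w - 1)*(w + 1)*(w + 2)*(w - 5)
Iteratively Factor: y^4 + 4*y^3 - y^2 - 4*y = (y + 4)*(y^3 - y) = (y + 1)*(y + 4)*(y^2 - y) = (y - 1)*(y + 1)*(y + 4)*(y)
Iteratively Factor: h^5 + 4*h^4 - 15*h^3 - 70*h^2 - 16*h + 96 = (h + 4)*(h^4 - 15*h^2 - 10*h + 24) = (h + 2)*(h + 4)*(h^3 - 2*h^2 - 11*h + 12) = (h - 1)*(h + 2)*(h + 4)*(h^2 - h - 12) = (h - 1)*(h + 2)*(h + 3)*(h + 4)*(h - 4)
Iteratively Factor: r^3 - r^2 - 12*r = (r)*(r^2 - r - 12) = r*(r - 4)*(r + 3)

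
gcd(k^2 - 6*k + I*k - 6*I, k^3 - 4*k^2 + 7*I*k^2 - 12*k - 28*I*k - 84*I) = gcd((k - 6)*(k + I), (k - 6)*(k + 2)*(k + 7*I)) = k - 6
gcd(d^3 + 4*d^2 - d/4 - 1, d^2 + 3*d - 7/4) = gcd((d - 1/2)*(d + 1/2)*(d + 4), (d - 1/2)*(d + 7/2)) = d - 1/2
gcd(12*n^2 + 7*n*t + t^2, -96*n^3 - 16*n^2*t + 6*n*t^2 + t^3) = 4*n + t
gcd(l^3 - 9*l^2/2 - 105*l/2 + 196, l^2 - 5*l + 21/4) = l - 7/2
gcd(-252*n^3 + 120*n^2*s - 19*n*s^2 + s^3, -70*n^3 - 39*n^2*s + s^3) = -7*n + s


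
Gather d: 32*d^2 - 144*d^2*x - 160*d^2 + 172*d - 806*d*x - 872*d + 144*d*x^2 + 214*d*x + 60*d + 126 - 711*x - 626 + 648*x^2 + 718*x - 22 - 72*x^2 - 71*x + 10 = d^2*(-144*x - 128) + d*(144*x^2 - 592*x - 640) + 576*x^2 - 64*x - 512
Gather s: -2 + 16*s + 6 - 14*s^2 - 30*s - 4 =-14*s^2 - 14*s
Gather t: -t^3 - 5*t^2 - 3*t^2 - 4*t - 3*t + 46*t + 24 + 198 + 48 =-t^3 - 8*t^2 + 39*t + 270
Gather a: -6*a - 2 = -6*a - 2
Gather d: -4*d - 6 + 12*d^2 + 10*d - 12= 12*d^2 + 6*d - 18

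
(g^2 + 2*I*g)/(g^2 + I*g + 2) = g/(g - I)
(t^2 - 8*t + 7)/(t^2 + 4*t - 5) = (t - 7)/(t + 5)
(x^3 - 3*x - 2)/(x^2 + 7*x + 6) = (x^2 - x - 2)/(x + 6)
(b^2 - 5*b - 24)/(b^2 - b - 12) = (b - 8)/(b - 4)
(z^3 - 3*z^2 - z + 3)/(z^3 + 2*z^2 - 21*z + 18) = (z + 1)/(z + 6)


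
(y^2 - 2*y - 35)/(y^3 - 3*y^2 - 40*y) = (y - 7)/(y*(y - 8))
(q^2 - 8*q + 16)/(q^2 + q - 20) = (q - 4)/(q + 5)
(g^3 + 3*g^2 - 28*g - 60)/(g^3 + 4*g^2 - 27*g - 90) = (g + 2)/(g + 3)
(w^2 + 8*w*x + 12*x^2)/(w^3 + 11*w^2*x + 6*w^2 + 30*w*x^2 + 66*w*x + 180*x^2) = (w + 2*x)/(w^2 + 5*w*x + 6*w + 30*x)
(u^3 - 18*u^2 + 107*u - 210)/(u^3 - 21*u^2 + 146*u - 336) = (u - 5)/(u - 8)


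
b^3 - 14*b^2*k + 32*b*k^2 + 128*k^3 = (b - 8*k)^2*(b + 2*k)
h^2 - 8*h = h*(h - 8)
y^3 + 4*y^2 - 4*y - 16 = (y - 2)*(y + 2)*(y + 4)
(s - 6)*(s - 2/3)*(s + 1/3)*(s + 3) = s^4 - 10*s^3/3 - 155*s^2/9 + 20*s/3 + 4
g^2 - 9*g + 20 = (g - 5)*(g - 4)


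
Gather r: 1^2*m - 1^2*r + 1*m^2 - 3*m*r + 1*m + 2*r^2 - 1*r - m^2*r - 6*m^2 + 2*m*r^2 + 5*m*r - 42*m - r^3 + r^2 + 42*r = -5*m^2 - 40*m - r^3 + r^2*(2*m + 3) + r*(-m^2 + 2*m + 40)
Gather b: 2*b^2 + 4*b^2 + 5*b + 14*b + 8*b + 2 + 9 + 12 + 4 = 6*b^2 + 27*b + 27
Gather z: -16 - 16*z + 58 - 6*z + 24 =66 - 22*z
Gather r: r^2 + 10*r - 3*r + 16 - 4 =r^2 + 7*r + 12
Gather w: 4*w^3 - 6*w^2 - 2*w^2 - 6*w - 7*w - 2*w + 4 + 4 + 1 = 4*w^3 - 8*w^2 - 15*w + 9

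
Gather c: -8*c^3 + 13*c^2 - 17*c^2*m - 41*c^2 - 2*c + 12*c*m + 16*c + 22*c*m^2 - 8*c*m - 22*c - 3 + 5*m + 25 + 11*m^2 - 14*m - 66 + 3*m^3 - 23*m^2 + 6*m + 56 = -8*c^3 + c^2*(-17*m - 28) + c*(22*m^2 + 4*m - 8) + 3*m^3 - 12*m^2 - 3*m + 12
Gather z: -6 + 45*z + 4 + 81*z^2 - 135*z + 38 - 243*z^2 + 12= -162*z^2 - 90*z + 48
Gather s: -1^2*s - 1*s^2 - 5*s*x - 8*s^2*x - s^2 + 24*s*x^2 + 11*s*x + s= s^2*(-8*x - 2) + s*(24*x^2 + 6*x)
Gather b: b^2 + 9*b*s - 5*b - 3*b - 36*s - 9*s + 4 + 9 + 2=b^2 + b*(9*s - 8) - 45*s + 15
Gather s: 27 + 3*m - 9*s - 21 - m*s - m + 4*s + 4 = 2*m + s*(-m - 5) + 10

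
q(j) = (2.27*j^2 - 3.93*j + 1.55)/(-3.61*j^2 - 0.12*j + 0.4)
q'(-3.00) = -0.17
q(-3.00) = -1.06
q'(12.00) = -0.01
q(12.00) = -0.54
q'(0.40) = 29.54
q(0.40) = -1.51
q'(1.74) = -0.20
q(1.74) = -0.15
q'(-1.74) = -0.64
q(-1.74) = -1.48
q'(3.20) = -0.08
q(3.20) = -0.33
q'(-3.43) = -0.12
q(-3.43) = -1.00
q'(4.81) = -0.04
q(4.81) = -0.42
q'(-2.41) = -0.28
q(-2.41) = -1.19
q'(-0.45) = -132.48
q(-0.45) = -13.64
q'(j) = (4.54*j - 3.93)/(-3.61*j^2 - 0.12*j + 0.4) + (7.22*j + 0.12)*(2.27*j^2 - 3.93*j + 1.55)/(-3.61*j^2 - 0.12*j + 0.4)^2 = (-14.4597*j^2 + 13.007*j - 1.386)/(13.0321*j^4 + 0.8664*j^3 - 2.8736*j^2 - 0.096*j + 0.16)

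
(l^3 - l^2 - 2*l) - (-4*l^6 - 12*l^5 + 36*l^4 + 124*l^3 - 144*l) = 4*l^6 + 12*l^5 - 36*l^4 - 123*l^3 - l^2 + 142*l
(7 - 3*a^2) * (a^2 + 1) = -3*a^4 + 4*a^2 + 7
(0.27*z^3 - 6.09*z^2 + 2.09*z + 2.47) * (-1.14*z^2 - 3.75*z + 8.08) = -0.3078*z^5 + 5.9301*z^4 + 22.6365*z^3 - 59.8605*z^2 + 7.6247*z + 19.9576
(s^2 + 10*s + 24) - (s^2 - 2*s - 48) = 12*s + 72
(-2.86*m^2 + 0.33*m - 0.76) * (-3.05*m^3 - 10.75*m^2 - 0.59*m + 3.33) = 8.723*m^5 + 29.7385*m^4 + 0.4579*m^3 - 1.5485*m^2 + 1.5473*m - 2.5308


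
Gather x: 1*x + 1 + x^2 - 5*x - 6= x^2 - 4*x - 5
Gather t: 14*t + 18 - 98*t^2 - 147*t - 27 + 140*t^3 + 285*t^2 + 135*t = 140*t^3 + 187*t^2 + 2*t - 9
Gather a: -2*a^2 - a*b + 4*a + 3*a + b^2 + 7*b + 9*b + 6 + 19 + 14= -2*a^2 + a*(7 - b) + b^2 + 16*b + 39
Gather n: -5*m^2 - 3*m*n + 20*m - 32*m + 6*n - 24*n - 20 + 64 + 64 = -5*m^2 - 12*m + n*(-3*m - 18) + 108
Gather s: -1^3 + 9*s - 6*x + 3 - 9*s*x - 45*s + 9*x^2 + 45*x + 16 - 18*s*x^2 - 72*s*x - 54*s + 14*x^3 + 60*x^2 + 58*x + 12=s*(-18*x^2 - 81*x - 90) + 14*x^3 + 69*x^2 + 97*x + 30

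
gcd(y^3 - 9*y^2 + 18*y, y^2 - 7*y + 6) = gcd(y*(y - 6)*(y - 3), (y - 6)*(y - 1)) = y - 6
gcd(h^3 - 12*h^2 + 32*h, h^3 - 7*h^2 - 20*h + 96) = h - 8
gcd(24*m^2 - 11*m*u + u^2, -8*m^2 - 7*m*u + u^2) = -8*m + u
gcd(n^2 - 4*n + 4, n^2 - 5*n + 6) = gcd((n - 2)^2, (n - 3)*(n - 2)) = n - 2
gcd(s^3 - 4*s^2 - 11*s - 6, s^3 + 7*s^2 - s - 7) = s + 1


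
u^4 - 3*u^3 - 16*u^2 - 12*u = u*(u - 6)*(u + 1)*(u + 2)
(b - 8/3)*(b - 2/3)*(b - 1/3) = b^3 - 11*b^2/3 + 26*b/9 - 16/27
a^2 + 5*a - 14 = (a - 2)*(a + 7)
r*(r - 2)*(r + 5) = r^3 + 3*r^2 - 10*r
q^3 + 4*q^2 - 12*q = q*(q - 2)*(q + 6)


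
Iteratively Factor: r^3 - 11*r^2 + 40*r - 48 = (r - 3)*(r^2 - 8*r + 16) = (r - 4)*(r - 3)*(r - 4)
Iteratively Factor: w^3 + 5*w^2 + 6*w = (w)*(w^2 + 5*w + 6) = w*(w + 2)*(w + 3)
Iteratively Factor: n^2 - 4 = (n + 2)*(n - 2)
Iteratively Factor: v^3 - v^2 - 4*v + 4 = (v - 1)*(v^2 - 4) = (v - 2)*(v - 1)*(v + 2)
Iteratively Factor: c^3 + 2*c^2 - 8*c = (c)*(c^2 + 2*c - 8) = c*(c - 2)*(c + 4)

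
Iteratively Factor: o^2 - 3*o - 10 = (o + 2)*(o - 5)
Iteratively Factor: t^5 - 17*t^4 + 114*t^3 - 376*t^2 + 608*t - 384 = (t - 4)*(t^4 - 13*t^3 + 62*t^2 - 128*t + 96) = (t - 4)^2*(t^3 - 9*t^2 + 26*t - 24) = (t - 4)^3*(t^2 - 5*t + 6) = (t - 4)^3*(t - 2)*(t - 3)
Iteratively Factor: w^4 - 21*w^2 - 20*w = (w - 5)*(w^3 + 5*w^2 + 4*w) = w*(w - 5)*(w^2 + 5*w + 4) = w*(w - 5)*(w + 4)*(w + 1)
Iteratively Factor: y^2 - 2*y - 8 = (y - 4)*(y + 2)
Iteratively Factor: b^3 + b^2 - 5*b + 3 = (b - 1)*(b^2 + 2*b - 3) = (b - 1)^2*(b + 3)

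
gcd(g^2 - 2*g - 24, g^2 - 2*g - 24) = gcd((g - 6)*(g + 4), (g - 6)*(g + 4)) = g^2 - 2*g - 24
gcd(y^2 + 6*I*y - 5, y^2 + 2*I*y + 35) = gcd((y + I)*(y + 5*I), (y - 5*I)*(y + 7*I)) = 1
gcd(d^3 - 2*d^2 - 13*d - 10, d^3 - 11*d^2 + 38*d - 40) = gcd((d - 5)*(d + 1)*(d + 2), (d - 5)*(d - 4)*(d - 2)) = d - 5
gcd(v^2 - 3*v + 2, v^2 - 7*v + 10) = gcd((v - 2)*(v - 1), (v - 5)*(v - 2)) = v - 2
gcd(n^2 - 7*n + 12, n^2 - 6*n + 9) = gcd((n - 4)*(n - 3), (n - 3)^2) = n - 3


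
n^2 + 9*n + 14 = (n + 2)*(n + 7)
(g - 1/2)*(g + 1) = g^2 + g/2 - 1/2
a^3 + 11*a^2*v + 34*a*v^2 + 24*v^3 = (a + v)*(a + 4*v)*(a + 6*v)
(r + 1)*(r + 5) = r^2 + 6*r + 5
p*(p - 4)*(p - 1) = p^3 - 5*p^2 + 4*p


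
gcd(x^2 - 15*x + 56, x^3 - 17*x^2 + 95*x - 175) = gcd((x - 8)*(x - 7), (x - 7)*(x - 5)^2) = x - 7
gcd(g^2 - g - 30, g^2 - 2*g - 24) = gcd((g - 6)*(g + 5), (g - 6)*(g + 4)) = g - 6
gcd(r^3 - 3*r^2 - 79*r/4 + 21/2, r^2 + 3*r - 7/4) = r^2 + 3*r - 7/4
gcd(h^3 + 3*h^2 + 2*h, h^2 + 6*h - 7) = 1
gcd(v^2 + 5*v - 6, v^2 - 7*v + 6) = v - 1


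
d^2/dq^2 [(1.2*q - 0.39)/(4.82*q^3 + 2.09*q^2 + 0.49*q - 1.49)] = (167.27328*q^5 - 36.196272*q^4 - 58.045392*q^3 + 87.669954*q^2 + 3.219714*q - 0.864036)/(111.980168*q^9 + 145.667148*q^8 + 97.314354*q^7 - 65.102527*q^6 - 80.166819*q^5 - 39.134472*q^4 + 23.064841*q^3 + 12.84678*q^2 + 3.263547*q - 3.307949)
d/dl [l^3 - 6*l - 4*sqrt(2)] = 3*l^2 - 6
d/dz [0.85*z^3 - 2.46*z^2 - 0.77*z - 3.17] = 2.55*z^2 - 4.92*z - 0.77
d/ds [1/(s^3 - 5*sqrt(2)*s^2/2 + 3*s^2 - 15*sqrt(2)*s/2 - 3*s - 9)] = 2*(-6*s^2 - 12*s + 10*sqrt(2)*s + 6 + 15*sqrt(2))/(-2*s^3 - 6*s^2 + 5*sqrt(2)*s^2 + 6*s + 15*sqrt(2)*s + 18)^2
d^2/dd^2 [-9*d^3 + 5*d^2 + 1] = 10 - 54*d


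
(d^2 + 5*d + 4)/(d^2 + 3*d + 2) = (d + 4)/(d + 2)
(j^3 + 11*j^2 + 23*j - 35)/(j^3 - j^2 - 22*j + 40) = (j^2 + 6*j - 7)/(j^2 - 6*j + 8)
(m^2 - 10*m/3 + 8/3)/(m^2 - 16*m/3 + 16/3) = (m - 2)/(m - 4)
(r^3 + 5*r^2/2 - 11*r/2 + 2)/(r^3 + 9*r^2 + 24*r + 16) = (2*r^2 - 3*r + 1)/(2*(r^2 + 5*r + 4))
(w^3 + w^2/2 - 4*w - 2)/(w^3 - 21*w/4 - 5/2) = 2*(w - 2)/(2*w - 5)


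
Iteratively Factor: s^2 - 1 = (s - 1)*(s + 1)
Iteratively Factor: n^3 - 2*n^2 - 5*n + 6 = (n - 1)*(n^2 - n - 6) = (n - 3)*(n - 1)*(n + 2)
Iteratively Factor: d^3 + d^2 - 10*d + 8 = (d + 4)*(d^2 - 3*d + 2) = (d - 2)*(d + 4)*(d - 1)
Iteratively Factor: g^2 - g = (g - 1)*(g)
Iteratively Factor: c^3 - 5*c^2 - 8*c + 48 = (c - 4)*(c^2 - c - 12) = (c - 4)^2*(c + 3)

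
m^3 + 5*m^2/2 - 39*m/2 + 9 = (m - 3)*(m - 1/2)*(m + 6)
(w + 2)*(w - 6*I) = w^2 + 2*w - 6*I*w - 12*I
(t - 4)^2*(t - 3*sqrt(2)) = t^3 - 8*t^2 - 3*sqrt(2)*t^2 + 16*t + 24*sqrt(2)*t - 48*sqrt(2)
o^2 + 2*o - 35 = (o - 5)*(o + 7)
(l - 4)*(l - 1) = l^2 - 5*l + 4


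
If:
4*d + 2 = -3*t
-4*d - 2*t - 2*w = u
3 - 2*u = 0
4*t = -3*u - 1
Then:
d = 17/32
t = -11/8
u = 3/2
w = -7/16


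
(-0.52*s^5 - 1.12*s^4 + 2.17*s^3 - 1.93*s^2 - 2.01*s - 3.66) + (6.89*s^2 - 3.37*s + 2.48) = -0.52*s^5 - 1.12*s^4 + 2.17*s^3 + 4.96*s^2 - 5.38*s - 1.18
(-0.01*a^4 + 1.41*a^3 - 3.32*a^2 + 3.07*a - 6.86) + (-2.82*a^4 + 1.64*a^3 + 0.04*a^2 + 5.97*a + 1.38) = -2.83*a^4 + 3.05*a^3 - 3.28*a^2 + 9.04*a - 5.48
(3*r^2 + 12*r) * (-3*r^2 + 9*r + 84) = -9*r^4 - 9*r^3 + 360*r^2 + 1008*r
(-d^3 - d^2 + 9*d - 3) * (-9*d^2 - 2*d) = 9*d^5 + 11*d^4 - 79*d^3 + 9*d^2 + 6*d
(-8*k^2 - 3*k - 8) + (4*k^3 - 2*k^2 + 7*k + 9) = 4*k^3 - 10*k^2 + 4*k + 1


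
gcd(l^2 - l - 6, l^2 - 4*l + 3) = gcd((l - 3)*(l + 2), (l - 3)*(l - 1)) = l - 3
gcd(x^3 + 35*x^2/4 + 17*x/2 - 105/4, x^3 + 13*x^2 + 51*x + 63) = x^2 + 10*x + 21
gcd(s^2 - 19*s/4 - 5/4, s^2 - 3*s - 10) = s - 5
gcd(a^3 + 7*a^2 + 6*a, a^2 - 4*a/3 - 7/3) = a + 1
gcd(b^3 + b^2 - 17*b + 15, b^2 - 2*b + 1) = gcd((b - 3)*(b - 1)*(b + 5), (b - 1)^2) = b - 1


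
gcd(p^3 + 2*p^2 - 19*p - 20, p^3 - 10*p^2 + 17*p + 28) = p^2 - 3*p - 4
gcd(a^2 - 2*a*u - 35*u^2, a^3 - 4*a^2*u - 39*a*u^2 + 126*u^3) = -a + 7*u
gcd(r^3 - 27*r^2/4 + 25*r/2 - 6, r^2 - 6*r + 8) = r^2 - 6*r + 8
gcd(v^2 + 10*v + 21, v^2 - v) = 1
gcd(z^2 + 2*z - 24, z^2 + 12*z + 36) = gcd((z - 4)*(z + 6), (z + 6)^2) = z + 6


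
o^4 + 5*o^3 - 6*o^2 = o^2*(o - 1)*(o + 6)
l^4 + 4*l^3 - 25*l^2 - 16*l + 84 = (l - 3)*(l - 2)*(l + 2)*(l + 7)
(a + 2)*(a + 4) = a^2 + 6*a + 8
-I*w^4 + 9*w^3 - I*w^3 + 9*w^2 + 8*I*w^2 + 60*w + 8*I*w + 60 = (w - 2*I)*(w + 5*I)*(w + 6*I)*(-I*w - I)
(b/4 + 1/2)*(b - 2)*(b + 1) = b^3/4 + b^2/4 - b - 1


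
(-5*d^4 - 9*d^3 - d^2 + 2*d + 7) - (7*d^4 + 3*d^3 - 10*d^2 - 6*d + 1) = -12*d^4 - 12*d^3 + 9*d^2 + 8*d + 6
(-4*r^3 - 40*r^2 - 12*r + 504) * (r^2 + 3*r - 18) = -4*r^5 - 52*r^4 - 60*r^3 + 1188*r^2 + 1728*r - 9072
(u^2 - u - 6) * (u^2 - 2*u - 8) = u^4 - 3*u^3 - 12*u^2 + 20*u + 48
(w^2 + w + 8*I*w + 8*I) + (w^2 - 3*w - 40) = 2*w^2 - 2*w + 8*I*w - 40 + 8*I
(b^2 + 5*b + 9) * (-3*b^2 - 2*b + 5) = -3*b^4 - 17*b^3 - 32*b^2 + 7*b + 45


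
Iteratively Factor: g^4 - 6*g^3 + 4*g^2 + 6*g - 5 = (g - 5)*(g^3 - g^2 - g + 1) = (g - 5)*(g - 1)*(g^2 - 1) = (g - 5)*(g - 1)^2*(g + 1)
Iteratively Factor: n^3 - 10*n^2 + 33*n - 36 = (n - 3)*(n^2 - 7*n + 12) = (n - 4)*(n - 3)*(n - 3)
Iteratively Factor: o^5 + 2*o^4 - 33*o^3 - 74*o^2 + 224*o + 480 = (o - 3)*(o^4 + 5*o^3 - 18*o^2 - 128*o - 160) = (o - 3)*(o + 2)*(o^3 + 3*o^2 - 24*o - 80) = (o - 5)*(o - 3)*(o + 2)*(o^2 + 8*o + 16) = (o - 5)*(o - 3)*(o + 2)*(o + 4)*(o + 4)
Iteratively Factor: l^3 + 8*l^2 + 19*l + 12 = (l + 3)*(l^2 + 5*l + 4) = (l + 1)*(l + 3)*(l + 4)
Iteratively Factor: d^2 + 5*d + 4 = (d + 4)*(d + 1)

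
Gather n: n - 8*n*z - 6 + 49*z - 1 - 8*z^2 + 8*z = n*(1 - 8*z) - 8*z^2 + 57*z - 7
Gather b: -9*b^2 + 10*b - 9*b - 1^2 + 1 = -9*b^2 + b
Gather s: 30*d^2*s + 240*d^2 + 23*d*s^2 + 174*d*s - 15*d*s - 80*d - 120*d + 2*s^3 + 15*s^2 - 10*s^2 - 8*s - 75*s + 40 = 240*d^2 - 200*d + 2*s^3 + s^2*(23*d + 5) + s*(30*d^2 + 159*d - 83) + 40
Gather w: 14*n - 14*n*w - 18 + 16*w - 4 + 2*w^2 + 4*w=14*n + 2*w^2 + w*(20 - 14*n) - 22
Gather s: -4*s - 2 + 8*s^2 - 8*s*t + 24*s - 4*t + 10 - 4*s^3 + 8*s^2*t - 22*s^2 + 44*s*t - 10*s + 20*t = -4*s^3 + s^2*(8*t - 14) + s*(36*t + 10) + 16*t + 8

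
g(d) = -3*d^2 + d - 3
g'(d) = 1 - 6*d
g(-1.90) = -15.73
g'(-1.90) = 12.40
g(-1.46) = -10.85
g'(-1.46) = 9.76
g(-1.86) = -15.24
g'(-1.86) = 12.16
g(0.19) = -2.92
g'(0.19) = -0.14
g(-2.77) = -28.79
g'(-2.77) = 17.62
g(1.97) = -12.67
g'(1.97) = -10.82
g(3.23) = -31.07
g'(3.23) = -18.38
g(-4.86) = -78.72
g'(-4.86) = 30.16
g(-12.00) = -447.00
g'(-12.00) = 73.00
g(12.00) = -423.00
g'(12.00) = -71.00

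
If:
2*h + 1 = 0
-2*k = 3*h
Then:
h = -1/2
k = 3/4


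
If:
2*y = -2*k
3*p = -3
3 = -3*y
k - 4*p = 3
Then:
No Solution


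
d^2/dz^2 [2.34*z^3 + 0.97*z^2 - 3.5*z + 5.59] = 14.04*z + 1.94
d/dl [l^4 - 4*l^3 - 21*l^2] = 2*l*(2*l^2 - 6*l - 21)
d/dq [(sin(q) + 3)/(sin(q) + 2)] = -cos(q)/(sin(q) + 2)^2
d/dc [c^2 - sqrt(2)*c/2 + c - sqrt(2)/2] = 2*c - sqrt(2)/2 + 1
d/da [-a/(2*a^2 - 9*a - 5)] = (2*a^2 + 5)/(4*a^4 - 36*a^3 + 61*a^2 + 90*a + 25)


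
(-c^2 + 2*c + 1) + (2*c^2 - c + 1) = c^2 + c + 2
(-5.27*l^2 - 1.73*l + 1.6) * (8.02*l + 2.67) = -42.2654*l^3 - 27.9455*l^2 + 8.2129*l + 4.272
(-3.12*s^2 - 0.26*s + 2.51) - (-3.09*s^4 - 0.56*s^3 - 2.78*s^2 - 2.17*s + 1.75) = 3.09*s^4 + 0.56*s^3 - 0.34*s^2 + 1.91*s + 0.76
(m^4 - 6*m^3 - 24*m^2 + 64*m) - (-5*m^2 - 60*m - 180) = m^4 - 6*m^3 - 19*m^2 + 124*m + 180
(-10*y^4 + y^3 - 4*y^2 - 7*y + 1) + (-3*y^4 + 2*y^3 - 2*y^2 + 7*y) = -13*y^4 + 3*y^3 - 6*y^2 + 1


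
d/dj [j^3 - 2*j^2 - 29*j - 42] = 3*j^2 - 4*j - 29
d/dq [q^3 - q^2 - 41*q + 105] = 3*q^2 - 2*q - 41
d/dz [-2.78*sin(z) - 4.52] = -2.78*cos(z)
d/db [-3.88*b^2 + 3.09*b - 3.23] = 3.09 - 7.76*b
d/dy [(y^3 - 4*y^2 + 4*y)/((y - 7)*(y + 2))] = (y^4 - 10*y^3 - 26*y^2 + 112*y - 56)/(y^4 - 10*y^3 - 3*y^2 + 140*y + 196)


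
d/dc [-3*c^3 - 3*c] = -9*c^2 - 3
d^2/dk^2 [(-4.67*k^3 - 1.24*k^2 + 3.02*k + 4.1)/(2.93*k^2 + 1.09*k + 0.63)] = (-5.6843418860808e-14*k^5 + 5.6843418860808e-14*k^4 + 65.917024*k^3 + 205.680702*k^2 + 33.996174*k - 10.52594)/(25.153757*k^6 + 28.072623*k^5 + 26.66886*k^4 + 13.367215*k^3 + 5.73426*k^2 + 1.297863*k + 0.250047)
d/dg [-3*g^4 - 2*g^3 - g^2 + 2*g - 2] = -12*g^3 - 6*g^2 - 2*g + 2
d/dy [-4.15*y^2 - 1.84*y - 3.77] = -8.3*y - 1.84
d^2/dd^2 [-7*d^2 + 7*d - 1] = -14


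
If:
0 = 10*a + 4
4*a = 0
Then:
No Solution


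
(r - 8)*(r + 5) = r^2 - 3*r - 40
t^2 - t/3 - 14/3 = (t - 7/3)*(t + 2)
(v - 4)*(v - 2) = v^2 - 6*v + 8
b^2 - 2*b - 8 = (b - 4)*(b + 2)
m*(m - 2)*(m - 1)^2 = m^4 - 4*m^3 + 5*m^2 - 2*m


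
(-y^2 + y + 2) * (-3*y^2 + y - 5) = 3*y^4 - 4*y^3 - 3*y - 10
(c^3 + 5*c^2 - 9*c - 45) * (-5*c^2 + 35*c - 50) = -5*c^5 + 10*c^4 + 170*c^3 - 340*c^2 - 1125*c + 2250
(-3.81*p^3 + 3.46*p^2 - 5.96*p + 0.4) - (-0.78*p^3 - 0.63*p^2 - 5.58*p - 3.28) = -3.03*p^3 + 4.09*p^2 - 0.38*p + 3.68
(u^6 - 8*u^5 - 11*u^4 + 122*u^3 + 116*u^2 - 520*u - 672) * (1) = u^6 - 8*u^5 - 11*u^4 + 122*u^3 + 116*u^2 - 520*u - 672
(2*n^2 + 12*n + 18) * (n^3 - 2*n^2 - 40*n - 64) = 2*n^5 + 8*n^4 - 86*n^3 - 644*n^2 - 1488*n - 1152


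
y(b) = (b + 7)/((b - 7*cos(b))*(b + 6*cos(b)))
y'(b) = (b + 7)*(6*sin(b) - 1)/((b - 7*cos(b))*(b + 6*cos(b))^2) + (b + 7)*(-7*sin(b) - 1)/((b - 7*cos(b))^2*(b + 6*cos(b))) + 1/((b - 7*cos(b))*(b + 6*cos(b))) = (-b^2*sin(b) - b^2 - 7*b*sin(b) - 42*b*sin(2*b) - 14*b - 294*sin(2*b) + 7*cos(b) - 21*cos(2*b) - 21)/((b - 7*cos(b))^2*(b + 6*cos(b))^2)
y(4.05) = 3.67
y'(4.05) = -56.17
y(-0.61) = -0.23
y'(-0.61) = 0.31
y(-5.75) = 0.18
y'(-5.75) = -0.42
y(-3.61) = -0.14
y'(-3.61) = 0.21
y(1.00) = -0.68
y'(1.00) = -2.41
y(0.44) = -0.22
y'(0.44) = -0.23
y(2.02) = -3.04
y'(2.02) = 26.97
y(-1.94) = -2.10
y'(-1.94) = -23.63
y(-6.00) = 0.33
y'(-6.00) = -0.53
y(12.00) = 0.18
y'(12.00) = 0.05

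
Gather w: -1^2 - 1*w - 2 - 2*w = -3*w - 3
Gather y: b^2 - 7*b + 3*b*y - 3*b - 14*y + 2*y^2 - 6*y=b^2 - 10*b + 2*y^2 + y*(3*b - 20)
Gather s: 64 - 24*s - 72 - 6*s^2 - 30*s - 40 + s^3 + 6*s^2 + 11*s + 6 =s^3 - 43*s - 42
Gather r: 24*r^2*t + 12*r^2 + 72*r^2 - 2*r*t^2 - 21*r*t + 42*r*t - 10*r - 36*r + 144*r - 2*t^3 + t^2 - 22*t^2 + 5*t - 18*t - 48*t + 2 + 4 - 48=r^2*(24*t + 84) + r*(-2*t^2 + 21*t + 98) - 2*t^3 - 21*t^2 - 61*t - 42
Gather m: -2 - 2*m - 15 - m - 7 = -3*m - 24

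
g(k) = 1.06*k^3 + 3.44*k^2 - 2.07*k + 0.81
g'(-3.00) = 5.91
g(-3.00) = 9.36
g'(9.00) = 317.43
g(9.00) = 1033.56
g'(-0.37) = -4.18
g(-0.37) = 1.99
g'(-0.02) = -2.21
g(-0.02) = 0.85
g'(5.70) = 140.46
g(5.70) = 297.08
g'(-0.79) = -5.52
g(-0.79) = 4.07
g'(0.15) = -0.97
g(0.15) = 0.58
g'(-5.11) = 45.81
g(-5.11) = -40.23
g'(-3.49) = 12.65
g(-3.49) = 4.87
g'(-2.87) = 4.38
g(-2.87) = 10.03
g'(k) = 3.18*k^2 + 6.88*k - 2.07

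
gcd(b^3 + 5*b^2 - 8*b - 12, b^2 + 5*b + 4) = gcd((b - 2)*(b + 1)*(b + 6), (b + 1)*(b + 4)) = b + 1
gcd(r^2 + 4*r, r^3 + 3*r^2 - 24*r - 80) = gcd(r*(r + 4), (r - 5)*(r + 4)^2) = r + 4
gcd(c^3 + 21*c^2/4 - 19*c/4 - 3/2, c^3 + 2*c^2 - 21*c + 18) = c^2 + 5*c - 6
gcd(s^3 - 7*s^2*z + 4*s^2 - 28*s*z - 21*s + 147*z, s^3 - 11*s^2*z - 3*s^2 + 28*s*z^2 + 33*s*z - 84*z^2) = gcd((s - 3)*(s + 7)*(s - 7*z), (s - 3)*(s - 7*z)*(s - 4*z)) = -s^2 + 7*s*z + 3*s - 21*z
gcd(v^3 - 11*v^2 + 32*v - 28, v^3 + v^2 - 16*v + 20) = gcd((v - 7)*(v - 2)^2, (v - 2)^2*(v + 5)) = v^2 - 4*v + 4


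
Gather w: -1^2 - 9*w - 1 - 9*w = -18*w - 2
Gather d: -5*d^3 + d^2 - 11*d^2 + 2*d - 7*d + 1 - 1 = -5*d^3 - 10*d^2 - 5*d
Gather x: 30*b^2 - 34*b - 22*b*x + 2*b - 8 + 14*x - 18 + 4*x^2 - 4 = 30*b^2 - 32*b + 4*x^2 + x*(14 - 22*b) - 30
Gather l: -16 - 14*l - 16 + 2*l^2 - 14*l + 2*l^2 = 4*l^2 - 28*l - 32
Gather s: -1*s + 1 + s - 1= 0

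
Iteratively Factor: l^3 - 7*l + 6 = (l + 3)*(l^2 - 3*l + 2) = (l - 1)*(l + 3)*(l - 2)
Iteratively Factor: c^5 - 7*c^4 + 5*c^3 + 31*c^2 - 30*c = (c - 3)*(c^4 - 4*c^3 - 7*c^2 + 10*c) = c*(c - 3)*(c^3 - 4*c^2 - 7*c + 10) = c*(c - 3)*(c - 1)*(c^2 - 3*c - 10) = c*(c - 5)*(c - 3)*(c - 1)*(c + 2)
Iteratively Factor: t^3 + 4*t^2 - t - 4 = (t - 1)*(t^2 + 5*t + 4) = (t - 1)*(t + 1)*(t + 4)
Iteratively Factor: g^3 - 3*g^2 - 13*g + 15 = (g - 5)*(g^2 + 2*g - 3) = (g - 5)*(g - 1)*(g + 3)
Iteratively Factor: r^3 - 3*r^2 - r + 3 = (r - 3)*(r^2 - 1) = (r - 3)*(r + 1)*(r - 1)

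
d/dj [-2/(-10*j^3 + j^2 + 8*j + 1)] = 4*(-15*j^2 + j + 4)/(-10*j^3 + j^2 + 8*j + 1)^2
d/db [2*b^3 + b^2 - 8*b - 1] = 6*b^2 + 2*b - 8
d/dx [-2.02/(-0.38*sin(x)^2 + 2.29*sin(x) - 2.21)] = (4.6258 - 1.5352*sin(x))*cos(x)/(0.38*sin(x)^2 - 2.29*sin(x) + 2.21)^2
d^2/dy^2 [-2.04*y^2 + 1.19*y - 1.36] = -4.08000000000000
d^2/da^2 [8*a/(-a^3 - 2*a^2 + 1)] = 16*a*(-a^2*(3*a + 4)^2 + 6*(a + 1)*(a^3 + 2*a^2 - 1))/(a^3 + 2*a^2 - 1)^3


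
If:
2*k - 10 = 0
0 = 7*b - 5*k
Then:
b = 25/7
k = 5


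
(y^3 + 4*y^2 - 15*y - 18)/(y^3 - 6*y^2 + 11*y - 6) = (y^2 + 7*y + 6)/(y^2 - 3*y + 2)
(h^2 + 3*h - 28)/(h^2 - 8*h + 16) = (h + 7)/(h - 4)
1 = 1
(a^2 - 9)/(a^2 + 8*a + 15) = (a - 3)/(a + 5)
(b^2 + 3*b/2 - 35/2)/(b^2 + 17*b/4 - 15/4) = 2*(2*b - 7)/(4*b - 3)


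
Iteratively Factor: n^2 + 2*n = (n + 2)*(n)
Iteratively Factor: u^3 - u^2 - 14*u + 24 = (u - 2)*(u^2 + u - 12) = (u - 2)*(u + 4)*(u - 3)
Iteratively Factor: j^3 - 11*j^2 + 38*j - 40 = (j - 4)*(j^2 - 7*j + 10) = (j - 4)*(j - 2)*(j - 5)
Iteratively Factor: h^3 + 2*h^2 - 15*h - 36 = (h + 3)*(h^2 - h - 12) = (h - 4)*(h + 3)*(h + 3)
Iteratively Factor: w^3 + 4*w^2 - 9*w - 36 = (w - 3)*(w^2 + 7*w + 12) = (w - 3)*(w + 3)*(w + 4)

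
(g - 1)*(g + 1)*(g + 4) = g^3 + 4*g^2 - g - 4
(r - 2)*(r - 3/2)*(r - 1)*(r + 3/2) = r^4 - 3*r^3 - r^2/4 + 27*r/4 - 9/2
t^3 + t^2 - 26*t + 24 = (t - 4)*(t - 1)*(t + 6)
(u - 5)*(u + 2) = u^2 - 3*u - 10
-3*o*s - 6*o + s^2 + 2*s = (-3*o + s)*(s + 2)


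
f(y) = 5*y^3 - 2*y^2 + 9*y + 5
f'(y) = 15*y^2 - 4*y + 9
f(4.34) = 415.12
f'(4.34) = 274.17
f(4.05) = 340.80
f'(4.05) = 238.84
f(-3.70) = -308.94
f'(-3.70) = 229.15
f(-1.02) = -11.57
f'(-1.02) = 28.69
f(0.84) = 14.11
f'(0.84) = 16.22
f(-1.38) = -24.37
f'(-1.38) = 43.09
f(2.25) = 72.08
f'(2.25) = 75.94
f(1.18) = 21.05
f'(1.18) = 25.17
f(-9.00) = -3883.00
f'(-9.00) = 1260.00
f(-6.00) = -1201.00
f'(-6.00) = 573.00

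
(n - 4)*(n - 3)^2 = n^3 - 10*n^2 + 33*n - 36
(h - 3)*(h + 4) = h^2 + h - 12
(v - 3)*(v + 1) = v^2 - 2*v - 3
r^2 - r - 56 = (r - 8)*(r + 7)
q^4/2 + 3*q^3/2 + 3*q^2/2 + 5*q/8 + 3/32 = (q/2 + 1/4)*(q + 1/2)^2*(q + 3/2)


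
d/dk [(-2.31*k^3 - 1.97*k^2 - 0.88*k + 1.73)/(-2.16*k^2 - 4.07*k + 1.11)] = (4.9896*k^4 + 18.8034*k^3 - 1.5752*k^2 + 3.1002*k + 6.0643)/(4.6656*k^4 + 17.5824*k^3 + 11.7697*k^2 - 9.0354*k + 1.2321)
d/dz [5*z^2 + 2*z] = 10*z + 2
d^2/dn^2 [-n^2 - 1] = -2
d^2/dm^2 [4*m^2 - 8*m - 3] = 8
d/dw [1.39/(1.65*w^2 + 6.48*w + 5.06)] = (-4.587*w - 9.0072)/(1.65*w^2 + 6.48*w + 5.06)^2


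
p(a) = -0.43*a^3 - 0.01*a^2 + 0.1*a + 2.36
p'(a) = -1.29*a^2 - 0.02*a + 0.1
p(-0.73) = 2.45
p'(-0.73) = -0.57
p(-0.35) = 2.34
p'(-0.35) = -0.05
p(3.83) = -21.56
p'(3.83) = -18.90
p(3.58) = -17.14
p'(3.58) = -16.50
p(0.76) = 2.24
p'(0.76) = -0.66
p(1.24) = 1.65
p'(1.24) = -1.91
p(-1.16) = 2.90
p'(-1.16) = -1.61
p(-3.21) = 16.16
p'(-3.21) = -13.13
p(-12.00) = 742.76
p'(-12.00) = -185.42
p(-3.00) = 13.58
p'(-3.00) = -11.45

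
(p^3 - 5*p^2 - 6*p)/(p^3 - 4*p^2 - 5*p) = (p - 6)/(p - 5)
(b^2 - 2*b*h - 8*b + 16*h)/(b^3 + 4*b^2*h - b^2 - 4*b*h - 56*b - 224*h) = (b - 2*h)/(b^2 + 4*b*h + 7*b + 28*h)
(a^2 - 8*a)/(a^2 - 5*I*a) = (a - 8)/(a - 5*I)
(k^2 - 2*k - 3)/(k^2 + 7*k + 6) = (k - 3)/(k + 6)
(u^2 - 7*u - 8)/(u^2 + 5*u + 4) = (u - 8)/(u + 4)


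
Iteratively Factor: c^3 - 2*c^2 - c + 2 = (c + 1)*(c^2 - 3*c + 2) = (c - 2)*(c + 1)*(c - 1)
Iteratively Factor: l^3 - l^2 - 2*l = (l + 1)*(l^2 - 2*l) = l*(l + 1)*(l - 2)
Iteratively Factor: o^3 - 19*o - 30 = (o + 2)*(o^2 - 2*o - 15) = (o - 5)*(o + 2)*(o + 3)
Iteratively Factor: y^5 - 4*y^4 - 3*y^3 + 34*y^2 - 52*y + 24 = (y - 2)*(y^4 - 2*y^3 - 7*y^2 + 20*y - 12) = (y - 2)^2*(y^3 - 7*y + 6) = (y - 2)^3*(y^2 + 2*y - 3) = (y - 2)^3*(y - 1)*(y + 3)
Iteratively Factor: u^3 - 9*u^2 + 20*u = (u)*(u^2 - 9*u + 20) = u*(u - 5)*(u - 4)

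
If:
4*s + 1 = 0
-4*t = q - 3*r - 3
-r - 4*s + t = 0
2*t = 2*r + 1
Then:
No Solution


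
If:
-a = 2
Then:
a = -2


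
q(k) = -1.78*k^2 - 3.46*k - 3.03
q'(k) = -3.56*k - 3.46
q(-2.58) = -5.95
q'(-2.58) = 5.72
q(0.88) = -7.45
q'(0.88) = -6.59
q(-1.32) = -1.56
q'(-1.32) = 1.24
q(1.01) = -8.34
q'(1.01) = -7.06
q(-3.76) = -15.19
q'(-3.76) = 9.93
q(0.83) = -7.13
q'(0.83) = -6.41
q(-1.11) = -1.38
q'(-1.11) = 0.49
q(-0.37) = -1.99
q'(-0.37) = -2.14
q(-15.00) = -351.63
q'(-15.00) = 49.94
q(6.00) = -87.87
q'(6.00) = -24.82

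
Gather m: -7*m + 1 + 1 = 2 - 7*m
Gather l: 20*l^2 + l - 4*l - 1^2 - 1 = 20*l^2 - 3*l - 2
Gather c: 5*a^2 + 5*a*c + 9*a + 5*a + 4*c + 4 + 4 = 5*a^2 + 14*a + c*(5*a + 4) + 8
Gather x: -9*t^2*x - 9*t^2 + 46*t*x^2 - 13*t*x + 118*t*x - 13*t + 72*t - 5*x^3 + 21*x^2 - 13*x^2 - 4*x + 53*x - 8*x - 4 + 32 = -9*t^2 + 59*t - 5*x^3 + x^2*(46*t + 8) + x*(-9*t^2 + 105*t + 41) + 28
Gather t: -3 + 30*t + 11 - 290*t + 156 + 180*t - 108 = 56 - 80*t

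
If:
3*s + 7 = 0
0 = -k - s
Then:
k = 7/3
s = -7/3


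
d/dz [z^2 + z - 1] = 2*z + 1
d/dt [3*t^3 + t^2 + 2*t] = 9*t^2 + 2*t + 2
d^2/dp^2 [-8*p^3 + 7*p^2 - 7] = 14 - 48*p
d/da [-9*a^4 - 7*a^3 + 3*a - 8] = -36*a^3 - 21*a^2 + 3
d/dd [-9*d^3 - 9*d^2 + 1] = 9*d*(-3*d - 2)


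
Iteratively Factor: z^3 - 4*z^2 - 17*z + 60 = (z - 3)*(z^2 - z - 20) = (z - 5)*(z - 3)*(z + 4)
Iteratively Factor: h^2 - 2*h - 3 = (h - 3)*(h + 1)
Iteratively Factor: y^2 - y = (y)*(y - 1)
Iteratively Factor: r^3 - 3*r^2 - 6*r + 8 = (r + 2)*(r^2 - 5*r + 4) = (r - 4)*(r + 2)*(r - 1)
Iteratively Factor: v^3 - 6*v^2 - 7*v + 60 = (v - 5)*(v^2 - v - 12) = (v - 5)*(v - 4)*(v + 3)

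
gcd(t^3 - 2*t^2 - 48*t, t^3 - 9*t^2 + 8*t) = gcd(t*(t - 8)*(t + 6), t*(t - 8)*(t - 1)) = t^2 - 8*t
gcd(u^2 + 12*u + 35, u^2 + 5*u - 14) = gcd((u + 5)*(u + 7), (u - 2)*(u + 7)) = u + 7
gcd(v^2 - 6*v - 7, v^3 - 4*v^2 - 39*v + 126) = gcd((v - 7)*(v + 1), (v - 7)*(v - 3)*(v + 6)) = v - 7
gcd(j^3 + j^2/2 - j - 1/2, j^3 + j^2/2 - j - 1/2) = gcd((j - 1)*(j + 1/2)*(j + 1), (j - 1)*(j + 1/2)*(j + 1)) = j^3 + j^2/2 - j - 1/2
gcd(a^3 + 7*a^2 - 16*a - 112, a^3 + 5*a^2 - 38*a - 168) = a^2 + 11*a + 28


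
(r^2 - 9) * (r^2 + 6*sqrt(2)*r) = r^4 + 6*sqrt(2)*r^3 - 9*r^2 - 54*sqrt(2)*r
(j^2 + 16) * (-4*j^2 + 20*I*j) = -4*j^4 + 20*I*j^3 - 64*j^2 + 320*I*j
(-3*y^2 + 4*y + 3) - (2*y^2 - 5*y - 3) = -5*y^2 + 9*y + 6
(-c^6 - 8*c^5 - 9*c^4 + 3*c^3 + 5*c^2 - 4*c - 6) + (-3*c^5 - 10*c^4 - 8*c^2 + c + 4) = -c^6 - 11*c^5 - 19*c^4 + 3*c^3 - 3*c^2 - 3*c - 2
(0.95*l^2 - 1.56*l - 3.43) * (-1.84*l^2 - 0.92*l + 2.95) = -1.748*l^4 + 1.9964*l^3 + 10.5489*l^2 - 1.4464*l - 10.1185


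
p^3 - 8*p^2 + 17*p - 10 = (p - 5)*(p - 2)*(p - 1)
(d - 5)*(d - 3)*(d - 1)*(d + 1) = d^4 - 8*d^3 + 14*d^2 + 8*d - 15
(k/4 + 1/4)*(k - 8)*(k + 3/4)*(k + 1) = k^4/4 - 21*k^3/16 - 39*k^2/8 - 77*k/16 - 3/2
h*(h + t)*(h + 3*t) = h^3 + 4*h^2*t + 3*h*t^2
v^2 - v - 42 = (v - 7)*(v + 6)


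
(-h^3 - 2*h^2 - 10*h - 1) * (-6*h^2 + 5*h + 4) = 6*h^5 + 7*h^4 + 46*h^3 - 52*h^2 - 45*h - 4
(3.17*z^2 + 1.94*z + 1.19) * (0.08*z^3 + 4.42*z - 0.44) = 0.2536*z^5 + 0.1552*z^4 + 14.1066*z^3 + 7.18*z^2 + 4.4062*z - 0.5236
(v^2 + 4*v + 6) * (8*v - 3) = 8*v^3 + 29*v^2 + 36*v - 18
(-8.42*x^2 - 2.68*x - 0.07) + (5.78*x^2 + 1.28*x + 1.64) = -2.64*x^2 - 1.4*x + 1.57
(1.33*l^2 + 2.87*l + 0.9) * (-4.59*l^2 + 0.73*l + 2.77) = -6.1047*l^4 - 12.2024*l^3 + 1.6482*l^2 + 8.6069*l + 2.493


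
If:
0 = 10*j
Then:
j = 0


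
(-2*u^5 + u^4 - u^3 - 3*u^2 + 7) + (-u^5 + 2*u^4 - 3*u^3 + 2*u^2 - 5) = -3*u^5 + 3*u^4 - 4*u^3 - u^2 + 2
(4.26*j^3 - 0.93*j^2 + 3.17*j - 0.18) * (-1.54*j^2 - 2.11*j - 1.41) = -6.5604*j^5 - 7.5564*j^4 - 8.9261*j^3 - 5.1002*j^2 - 4.0899*j + 0.2538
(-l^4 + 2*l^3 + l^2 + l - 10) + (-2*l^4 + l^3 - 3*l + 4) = -3*l^4 + 3*l^3 + l^2 - 2*l - 6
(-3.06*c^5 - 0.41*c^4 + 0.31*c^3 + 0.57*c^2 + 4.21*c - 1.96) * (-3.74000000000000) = 11.4444*c^5 + 1.5334*c^4 - 1.1594*c^3 - 2.1318*c^2 - 15.7454*c + 7.3304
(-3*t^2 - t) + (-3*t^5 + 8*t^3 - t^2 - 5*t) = -3*t^5 + 8*t^3 - 4*t^2 - 6*t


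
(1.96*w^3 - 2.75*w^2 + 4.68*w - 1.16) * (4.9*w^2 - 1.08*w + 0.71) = 9.604*w^5 - 15.5918*w^4 + 27.2936*w^3 - 12.6909*w^2 + 4.5756*w - 0.8236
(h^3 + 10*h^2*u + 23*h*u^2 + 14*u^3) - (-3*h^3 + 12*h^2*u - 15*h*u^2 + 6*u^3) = 4*h^3 - 2*h^2*u + 38*h*u^2 + 8*u^3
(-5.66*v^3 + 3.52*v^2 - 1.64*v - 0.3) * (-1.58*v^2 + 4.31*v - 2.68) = 8.9428*v^5 - 29.9562*v^4 + 32.9312*v^3 - 16.028*v^2 + 3.1022*v + 0.804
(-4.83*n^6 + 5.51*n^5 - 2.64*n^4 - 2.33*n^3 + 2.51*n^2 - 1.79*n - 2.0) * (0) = 0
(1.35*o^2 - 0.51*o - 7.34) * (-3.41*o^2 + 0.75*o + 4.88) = -4.6035*o^4 + 2.7516*o^3 + 31.2349*o^2 - 7.9938*o - 35.8192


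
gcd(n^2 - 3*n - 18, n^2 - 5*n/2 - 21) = n - 6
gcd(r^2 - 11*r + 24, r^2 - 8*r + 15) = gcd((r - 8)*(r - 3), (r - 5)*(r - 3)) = r - 3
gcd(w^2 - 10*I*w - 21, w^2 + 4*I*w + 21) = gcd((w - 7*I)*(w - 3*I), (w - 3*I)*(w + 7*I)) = w - 3*I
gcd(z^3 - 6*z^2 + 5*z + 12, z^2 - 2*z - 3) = z^2 - 2*z - 3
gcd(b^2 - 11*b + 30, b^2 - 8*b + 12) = b - 6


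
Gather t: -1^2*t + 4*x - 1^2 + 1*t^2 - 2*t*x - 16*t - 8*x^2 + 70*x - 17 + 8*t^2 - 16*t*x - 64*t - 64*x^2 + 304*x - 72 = 9*t^2 + t*(-18*x - 81) - 72*x^2 + 378*x - 90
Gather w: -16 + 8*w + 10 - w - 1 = 7*w - 7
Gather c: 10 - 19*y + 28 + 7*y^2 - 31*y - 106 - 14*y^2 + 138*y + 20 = -7*y^2 + 88*y - 48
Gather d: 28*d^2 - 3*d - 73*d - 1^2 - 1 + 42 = 28*d^2 - 76*d + 40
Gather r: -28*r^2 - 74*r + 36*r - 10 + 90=-28*r^2 - 38*r + 80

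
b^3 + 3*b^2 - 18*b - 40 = (b - 4)*(b + 2)*(b + 5)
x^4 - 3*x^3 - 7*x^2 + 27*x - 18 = (x - 3)*(x - 2)*(x - 1)*(x + 3)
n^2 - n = n*(n - 1)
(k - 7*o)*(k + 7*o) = k^2 - 49*o^2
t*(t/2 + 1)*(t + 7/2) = t^3/2 + 11*t^2/4 + 7*t/2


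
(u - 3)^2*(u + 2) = u^3 - 4*u^2 - 3*u + 18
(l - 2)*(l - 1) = l^2 - 3*l + 2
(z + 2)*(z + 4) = z^2 + 6*z + 8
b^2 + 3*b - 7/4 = (b - 1/2)*(b + 7/2)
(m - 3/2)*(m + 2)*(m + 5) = m^3 + 11*m^2/2 - m/2 - 15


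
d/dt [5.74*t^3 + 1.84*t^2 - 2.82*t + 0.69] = 17.22*t^2 + 3.68*t - 2.82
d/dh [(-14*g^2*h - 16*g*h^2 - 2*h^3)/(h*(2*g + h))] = 2*(-9*g^2 - 4*g*h - h^2)/(4*g^2 + 4*g*h + h^2)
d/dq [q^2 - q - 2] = 2*q - 1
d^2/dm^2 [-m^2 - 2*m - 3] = -2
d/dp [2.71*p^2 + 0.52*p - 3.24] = 5.42*p + 0.52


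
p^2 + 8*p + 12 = (p + 2)*(p + 6)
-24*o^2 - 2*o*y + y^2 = (-6*o + y)*(4*o + y)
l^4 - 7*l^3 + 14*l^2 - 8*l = l*(l - 4)*(l - 2)*(l - 1)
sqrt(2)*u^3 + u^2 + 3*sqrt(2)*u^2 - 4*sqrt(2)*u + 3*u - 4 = (u - 1)*(u + 4)*(sqrt(2)*u + 1)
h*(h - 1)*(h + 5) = h^3 + 4*h^2 - 5*h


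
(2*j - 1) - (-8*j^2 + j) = 8*j^2 + j - 1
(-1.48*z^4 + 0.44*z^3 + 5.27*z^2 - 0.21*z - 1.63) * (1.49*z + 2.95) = -2.2052*z^5 - 3.7104*z^4 + 9.1503*z^3 + 15.2336*z^2 - 3.0482*z - 4.8085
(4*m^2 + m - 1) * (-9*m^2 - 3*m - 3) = -36*m^4 - 21*m^3 - 6*m^2 + 3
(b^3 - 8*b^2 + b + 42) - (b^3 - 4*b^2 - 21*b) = -4*b^2 + 22*b + 42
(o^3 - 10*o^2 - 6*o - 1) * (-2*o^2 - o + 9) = -2*o^5 + 19*o^4 + 31*o^3 - 82*o^2 - 53*o - 9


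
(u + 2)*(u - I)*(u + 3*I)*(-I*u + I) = -I*u^4 + 2*u^3 - I*u^3 + 2*u^2 - I*u^2 - 4*u - 3*I*u + 6*I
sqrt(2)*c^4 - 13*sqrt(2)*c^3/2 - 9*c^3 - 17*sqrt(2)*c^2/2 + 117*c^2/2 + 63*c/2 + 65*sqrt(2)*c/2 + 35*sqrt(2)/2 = (c - 7)*(c - 5*sqrt(2))*(c + sqrt(2)/2)*(sqrt(2)*c + sqrt(2)/2)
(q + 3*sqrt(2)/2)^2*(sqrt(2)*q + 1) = sqrt(2)*q^3 + 7*q^2 + 15*sqrt(2)*q/2 + 9/2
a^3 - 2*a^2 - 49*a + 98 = (a - 7)*(a - 2)*(a + 7)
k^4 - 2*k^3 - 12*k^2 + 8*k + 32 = (k - 4)*(k - 2)*(k + 2)^2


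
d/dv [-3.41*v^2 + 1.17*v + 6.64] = 1.17 - 6.82*v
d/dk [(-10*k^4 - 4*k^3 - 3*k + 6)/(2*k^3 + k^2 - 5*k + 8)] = (-20*k^6 - 20*k^5 + 146*k^4 - 268*k^3 - 129*k^2 - 12*k + 6)/(4*k^6 + 4*k^5 - 19*k^4 + 22*k^3 + 41*k^2 - 80*k + 64)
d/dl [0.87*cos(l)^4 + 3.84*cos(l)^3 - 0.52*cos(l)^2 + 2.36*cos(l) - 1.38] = -5.24*sin(l) - 0.35*sin(2*l) - 2.88*sin(3*l) - 0.435*sin(4*l)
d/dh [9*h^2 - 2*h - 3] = 18*h - 2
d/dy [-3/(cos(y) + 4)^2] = -6*sin(y)/(cos(y) + 4)^3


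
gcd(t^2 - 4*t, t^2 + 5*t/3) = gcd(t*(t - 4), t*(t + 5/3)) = t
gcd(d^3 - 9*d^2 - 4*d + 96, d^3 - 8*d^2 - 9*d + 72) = d^2 - 5*d - 24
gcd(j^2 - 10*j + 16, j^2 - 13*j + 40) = j - 8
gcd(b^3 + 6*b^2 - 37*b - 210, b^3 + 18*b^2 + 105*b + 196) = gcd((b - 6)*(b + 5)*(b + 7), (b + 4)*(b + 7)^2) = b + 7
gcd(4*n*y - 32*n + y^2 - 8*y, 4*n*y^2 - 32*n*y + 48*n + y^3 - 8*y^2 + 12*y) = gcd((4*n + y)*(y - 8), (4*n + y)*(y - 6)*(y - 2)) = 4*n + y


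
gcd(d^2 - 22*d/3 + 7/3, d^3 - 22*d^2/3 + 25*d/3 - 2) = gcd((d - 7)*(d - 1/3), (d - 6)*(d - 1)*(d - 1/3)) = d - 1/3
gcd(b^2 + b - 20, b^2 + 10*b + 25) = b + 5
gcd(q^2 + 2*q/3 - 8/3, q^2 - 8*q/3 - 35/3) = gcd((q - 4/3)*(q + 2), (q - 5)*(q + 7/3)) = 1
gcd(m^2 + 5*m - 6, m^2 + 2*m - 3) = m - 1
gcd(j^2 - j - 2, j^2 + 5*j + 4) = j + 1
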